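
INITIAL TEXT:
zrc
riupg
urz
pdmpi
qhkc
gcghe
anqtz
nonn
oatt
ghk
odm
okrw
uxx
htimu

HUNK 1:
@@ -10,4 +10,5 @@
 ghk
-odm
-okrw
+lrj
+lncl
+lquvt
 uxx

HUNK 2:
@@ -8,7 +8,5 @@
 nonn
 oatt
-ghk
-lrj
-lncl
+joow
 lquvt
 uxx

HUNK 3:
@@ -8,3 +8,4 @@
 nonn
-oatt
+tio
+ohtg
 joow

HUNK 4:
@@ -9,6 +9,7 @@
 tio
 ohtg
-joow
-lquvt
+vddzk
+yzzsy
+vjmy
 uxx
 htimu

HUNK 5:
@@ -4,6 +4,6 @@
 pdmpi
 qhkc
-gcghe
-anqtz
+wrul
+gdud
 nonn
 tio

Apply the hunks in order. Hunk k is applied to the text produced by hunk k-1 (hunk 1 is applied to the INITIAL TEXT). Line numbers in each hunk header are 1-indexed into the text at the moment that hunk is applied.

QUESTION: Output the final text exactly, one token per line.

Answer: zrc
riupg
urz
pdmpi
qhkc
wrul
gdud
nonn
tio
ohtg
vddzk
yzzsy
vjmy
uxx
htimu

Derivation:
Hunk 1: at line 10 remove [odm,okrw] add [lrj,lncl,lquvt] -> 15 lines: zrc riupg urz pdmpi qhkc gcghe anqtz nonn oatt ghk lrj lncl lquvt uxx htimu
Hunk 2: at line 8 remove [ghk,lrj,lncl] add [joow] -> 13 lines: zrc riupg urz pdmpi qhkc gcghe anqtz nonn oatt joow lquvt uxx htimu
Hunk 3: at line 8 remove [oatt] add [tio,ohtg] -> 14 lines: zrc riupg urz pdmpi qhkc gcghe anqtz nonn tio ohtg joow lquvt uxx htimu
Hunk 4: at line 9 remove [joow,lquvt] add [vddzk,yzzsy,vjmy] -> 15 lines: zrc riupg urz pdmpi qhkc gcghe anqtz nonn tio ohtg vddzk yzzsy vjmy uxx htimu
Hunk 5: at line 4 remove [gcghe,anqtz] add [wrul,gdud] -> 15 lines: zrc riupg urz pdmpi qhkc wrul gdud nonn tio ohtg vddzk yzzsy vjmy uxx htimu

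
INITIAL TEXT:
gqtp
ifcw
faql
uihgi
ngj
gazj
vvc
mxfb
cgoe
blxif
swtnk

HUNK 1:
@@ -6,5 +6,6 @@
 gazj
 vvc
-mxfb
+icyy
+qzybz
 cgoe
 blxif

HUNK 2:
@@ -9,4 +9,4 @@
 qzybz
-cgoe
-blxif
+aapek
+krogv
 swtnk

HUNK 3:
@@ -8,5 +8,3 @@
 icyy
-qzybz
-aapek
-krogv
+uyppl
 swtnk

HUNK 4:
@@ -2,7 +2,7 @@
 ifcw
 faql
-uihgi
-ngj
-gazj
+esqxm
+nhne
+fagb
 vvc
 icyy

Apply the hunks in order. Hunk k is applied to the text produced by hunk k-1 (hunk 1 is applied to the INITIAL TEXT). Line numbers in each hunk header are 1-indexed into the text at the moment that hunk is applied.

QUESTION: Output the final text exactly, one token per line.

Answer: gqtp
ifcw
faql
esqxm
nhne
fagb
vvc
icyy
uyppl
swtnk

Derivation:
Hunk 1: at line 6 remove [mxfb] add [icyy,qzybz] -> 12 lines: gqtp ifcw faql uihgi ngj gazj vvc icyy qzybz cgoe blxif swtnk
Hunk 2: at line 9 remove [cgoe,blxif] add [aapek,krogv] -> 12 lines: gqtp ifcw faql uihgi ngj gazj vvc icyy qzybz aapek krogv swtnk
Hunk 3: at line 8 remove [qzybz,aapek,krogv] add [uyppl] -> 10 lines: gqtp ifcw faql uihgi ngj gazj vvc icyy uyppl swtnk
Hunk 4: at line 2 remove [uihgi,ngj,gazj] add [esqxm,nhne,fagb] -> 10 lines: gqtp ifcw faql esqxm nhne fagb vvc icyy uyppl swtnk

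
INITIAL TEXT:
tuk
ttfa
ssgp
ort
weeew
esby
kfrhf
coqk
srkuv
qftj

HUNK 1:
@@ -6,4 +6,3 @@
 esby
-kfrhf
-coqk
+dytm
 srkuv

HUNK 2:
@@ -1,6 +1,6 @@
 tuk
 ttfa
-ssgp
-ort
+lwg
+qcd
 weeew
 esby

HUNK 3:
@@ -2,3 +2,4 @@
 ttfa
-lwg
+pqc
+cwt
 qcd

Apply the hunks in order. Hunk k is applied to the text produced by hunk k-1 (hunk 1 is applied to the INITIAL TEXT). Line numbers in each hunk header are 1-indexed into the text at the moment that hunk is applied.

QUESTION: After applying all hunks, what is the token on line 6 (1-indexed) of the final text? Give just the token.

Answer: weeew

Derivation:
Hunk 1: at line 6 remove [kfrhf,coqk] add [dytm] -> 9 lines: tuk ttfa ssgp ort weeew esby dytm srkuv qftj
Hunk 2: at line 1 remove [ssgp,ort] add [lwg,qcd] -> 9 lines: tuk ttfa lwg qcd weeew esby dytm srkuv qftj
Hunk 3: at line 2 remove [lwg] add [pqc,cwt] -> 10 lines: tuk ttfa pqc cwt qcd weeew esby dytm srkuv qftj
Final line 6: weeew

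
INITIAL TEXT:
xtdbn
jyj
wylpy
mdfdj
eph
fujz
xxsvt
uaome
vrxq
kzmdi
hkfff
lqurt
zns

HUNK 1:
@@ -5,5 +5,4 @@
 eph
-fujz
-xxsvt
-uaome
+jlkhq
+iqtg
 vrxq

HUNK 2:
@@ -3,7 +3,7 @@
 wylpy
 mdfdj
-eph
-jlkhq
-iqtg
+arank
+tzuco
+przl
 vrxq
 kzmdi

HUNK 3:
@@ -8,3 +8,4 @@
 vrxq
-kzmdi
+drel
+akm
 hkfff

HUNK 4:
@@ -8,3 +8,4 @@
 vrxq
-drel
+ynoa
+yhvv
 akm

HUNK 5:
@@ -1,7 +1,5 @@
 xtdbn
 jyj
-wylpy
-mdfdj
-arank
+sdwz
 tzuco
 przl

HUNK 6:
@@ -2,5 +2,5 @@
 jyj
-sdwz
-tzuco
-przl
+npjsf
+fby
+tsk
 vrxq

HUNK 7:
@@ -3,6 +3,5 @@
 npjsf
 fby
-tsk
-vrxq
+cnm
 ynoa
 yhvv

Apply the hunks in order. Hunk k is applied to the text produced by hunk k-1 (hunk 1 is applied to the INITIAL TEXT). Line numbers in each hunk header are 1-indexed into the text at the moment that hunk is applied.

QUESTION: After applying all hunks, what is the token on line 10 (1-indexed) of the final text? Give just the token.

Hunk 1: at line 5 remove [fujz,xxsvt,uaome] add [jlkhq,iqtg] -> 12 lines: xtdbn jyj wylpy mdfdj eph jlkhq iqtg vrxq kzmdi hkfff lqurt zns
Hunk 2: at line 3 remove [eph,jlkhq,iqtg] add [arank,tzuco,przl] -> 12 lines: xtdbn jyj wylpy mdfdj arank tzuco przl vrxq kzmdi hkfff lqurt zns
Hunk 3: at line 8 remove [kzmdi] add [drel,akm] -> 13 lines: xtdbn jyj wylpy mdfdj arank tzuco przl vrxq drel akm hkfff lqurt zns
Hunk 4: at line 8 remove [drel] add [ynoa,yhvv] -> 14 lines: xtdbn jyj wylpy mdfdj arank tzuco przl vrxq ynoa yhvv akm hkfff lqurt zns
Hunk 5: at line 1 remove [wylpy,mdfdj,arank] add [sdwz] -> 12 lines: xtdbn jyj sdwz tzuco przl vrxq ynoa yhvv akm hkfff lqurt zns
Hunk 6: at line 2 remove [sdwz,tzuco,przl] add [npjsf,fby,tsk] -> 12 lines: xtdbn jyj npjsf fby tsk vrxq ynoa yhvv akm hkfff lqurt zns
Hunk 7: at line 3 remove [tsk,vrxq] add [cnm] -> 11 lines: xtdbn jyj npjsf fby cnm ynoa yhvv akm hkfff lqurt zns
Final line 10: lqurt

Answer: lqurt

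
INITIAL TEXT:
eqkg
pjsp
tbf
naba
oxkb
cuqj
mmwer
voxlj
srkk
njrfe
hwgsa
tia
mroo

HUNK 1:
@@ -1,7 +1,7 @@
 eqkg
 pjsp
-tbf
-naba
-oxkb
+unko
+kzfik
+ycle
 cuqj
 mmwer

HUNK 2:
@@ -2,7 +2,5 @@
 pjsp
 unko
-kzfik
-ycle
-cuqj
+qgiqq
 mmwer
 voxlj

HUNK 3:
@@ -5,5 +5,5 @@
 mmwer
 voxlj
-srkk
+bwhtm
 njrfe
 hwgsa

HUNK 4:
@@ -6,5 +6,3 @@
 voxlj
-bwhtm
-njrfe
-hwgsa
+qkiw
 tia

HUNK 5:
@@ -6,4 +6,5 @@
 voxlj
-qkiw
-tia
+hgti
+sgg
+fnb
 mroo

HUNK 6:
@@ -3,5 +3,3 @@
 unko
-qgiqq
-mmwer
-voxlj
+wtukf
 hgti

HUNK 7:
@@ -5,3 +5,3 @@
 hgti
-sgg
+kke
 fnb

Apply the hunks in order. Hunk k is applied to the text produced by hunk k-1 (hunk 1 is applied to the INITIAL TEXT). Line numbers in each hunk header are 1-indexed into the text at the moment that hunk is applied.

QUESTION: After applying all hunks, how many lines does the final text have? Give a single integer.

Answer: 8

Derivation:
Hunk 1: at line 1 remove [tbf,naba,oxkb] add [unko,kzfik,ycle] -> 13 lines: eqkg pjsp unko kzfik ycle cuqj mmwer voxlj srkk njrfe hwgsa tia mroo
Hunk 2: at line 2 remove [kzfik,ycle,cuqj] add [qgiqq] -> 11 lines: eqkg pjsp unko qgiqq mmwer voxlj srkk njrfe hwgsa tia mroo
Hunk 3: at line 5 remove [srkk] add [bwhtm] -> 11 lines: eqkg pjsp unko qgiqq mmwer voxlj bwhtm njrfe hwgsa tia mroo
Hunk 4: at line 6 remove [bwhtm,njrfe,hwgsa] add [qkiw] -> 9 lines: eqkg pjsp unko qgiqq mmwer voxlj qkiw tia mroo
Hunk 5: at line 6 remove [qkiw,tia] add [hgti,sgg,fnb] -> 10 lines: eqkg pjsp unko qgiqq mmwer voxlj hgti sgg fnb mroo
Hunk 6: at line 3 remove [qgiqq,mmwer,voxlj] add [wtukf] -> 8 lines: eqkg pjsp unko wtukf hgti sgg fnb mroo
Hunk 7: at line 5 remove [sgg] add [kke] -> 8 lines: eqkg pjsp unko wtukf hgti kke fnb mroo
Final line count: 8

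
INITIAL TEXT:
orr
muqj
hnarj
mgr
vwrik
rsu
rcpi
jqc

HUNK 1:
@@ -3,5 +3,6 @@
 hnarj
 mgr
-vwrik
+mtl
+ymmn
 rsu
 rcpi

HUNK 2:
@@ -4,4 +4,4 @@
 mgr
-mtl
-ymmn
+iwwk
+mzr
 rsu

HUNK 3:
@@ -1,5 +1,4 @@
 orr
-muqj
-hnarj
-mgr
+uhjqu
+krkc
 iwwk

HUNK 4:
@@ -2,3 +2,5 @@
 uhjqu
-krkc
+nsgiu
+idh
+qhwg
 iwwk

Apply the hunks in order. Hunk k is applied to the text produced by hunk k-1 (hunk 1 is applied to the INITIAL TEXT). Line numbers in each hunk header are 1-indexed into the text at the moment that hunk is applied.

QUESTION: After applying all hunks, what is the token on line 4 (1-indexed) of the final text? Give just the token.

Hunk 1: at line 3 remove [vwrik] add [mtl,ymmn] -> 9 lines: orr muqj hnarj mgr mtl ymmn rsu rcpi jqc
Hunk 2: at line 4 remove [mtl,ymmn] add [iwwk,mzr] -> 9 lines: orr muqj hnarj mgr iwwk mzr rsu rcpi jqc
Hunk 3: at line 1 remove [muqj,hnarj,mgr] add [uhjqu,krkc] -> 8 lines: orr uhjqu krkc iwwk mzr rsu rcpi jqc
Hunk 4: at line 2 remove [krkc] add [nsgiu,idh,qhwg] -> 10 lines: orr uhjqu nsgiu idh qhwg iwwk mzr rsu rcpi jqc
Final line 4: idh

Answer: idh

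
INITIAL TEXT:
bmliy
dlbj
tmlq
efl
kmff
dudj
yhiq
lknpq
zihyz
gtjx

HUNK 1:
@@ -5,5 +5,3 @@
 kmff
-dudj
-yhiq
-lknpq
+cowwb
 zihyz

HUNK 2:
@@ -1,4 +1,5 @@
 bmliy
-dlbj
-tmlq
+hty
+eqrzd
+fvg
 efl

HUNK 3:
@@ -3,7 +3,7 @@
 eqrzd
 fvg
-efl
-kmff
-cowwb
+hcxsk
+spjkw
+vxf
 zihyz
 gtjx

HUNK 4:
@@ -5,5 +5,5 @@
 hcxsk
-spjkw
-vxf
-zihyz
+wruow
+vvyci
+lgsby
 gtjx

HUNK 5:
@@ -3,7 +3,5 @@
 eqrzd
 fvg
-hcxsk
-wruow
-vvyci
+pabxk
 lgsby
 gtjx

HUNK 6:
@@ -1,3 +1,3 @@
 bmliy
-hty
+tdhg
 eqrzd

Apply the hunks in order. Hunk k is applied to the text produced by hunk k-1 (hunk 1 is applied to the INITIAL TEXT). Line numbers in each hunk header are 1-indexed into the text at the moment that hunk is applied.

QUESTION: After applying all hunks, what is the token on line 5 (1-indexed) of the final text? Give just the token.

Hunk 1: at line 5 remove [dudj,yhiq,lknpq] add [cowwb] -> 8 lines: bmliy dlbj tmlq efl kmff cowwb zihyz gtjx
Hunk 2: at line 1 remove [dlbj,tmlq] add [hty,eqrzd,fvg] -> 9 lines: bmliy hty eqrzd fvg efl kmff cowwb zihyz gtjx
Hunk 3: at line 3 remove [efl,kmff,cowwb] add [hcxsk,spjkw,vxf] -> 9 lines: bmliy hty eqrzd fvg hcxsk spjkw vxf zihyz gtjx
Hunk 4: at line 5 remove [spjkw,vxf,zihyz] add [wruow,vvyci,lgsby] -> 9 lines: bmliy hty eqrzd fvg hcxsk wruow vvyci lgsby gtjx
Hunk 5: at line 3 remove [hcxsk,wruow,vvyci] add [pabxk] -> 7 lines: bmliy hty eqrzd fvg pabxk lgsby gtjx
Hunk 6: at line 1 remove [hty] add [tdhg] -> 7 lines: bmliy tdhg eqrzd fvg pabxk lgsby gtjx
Final line 5: pabxk

Answer: pabxk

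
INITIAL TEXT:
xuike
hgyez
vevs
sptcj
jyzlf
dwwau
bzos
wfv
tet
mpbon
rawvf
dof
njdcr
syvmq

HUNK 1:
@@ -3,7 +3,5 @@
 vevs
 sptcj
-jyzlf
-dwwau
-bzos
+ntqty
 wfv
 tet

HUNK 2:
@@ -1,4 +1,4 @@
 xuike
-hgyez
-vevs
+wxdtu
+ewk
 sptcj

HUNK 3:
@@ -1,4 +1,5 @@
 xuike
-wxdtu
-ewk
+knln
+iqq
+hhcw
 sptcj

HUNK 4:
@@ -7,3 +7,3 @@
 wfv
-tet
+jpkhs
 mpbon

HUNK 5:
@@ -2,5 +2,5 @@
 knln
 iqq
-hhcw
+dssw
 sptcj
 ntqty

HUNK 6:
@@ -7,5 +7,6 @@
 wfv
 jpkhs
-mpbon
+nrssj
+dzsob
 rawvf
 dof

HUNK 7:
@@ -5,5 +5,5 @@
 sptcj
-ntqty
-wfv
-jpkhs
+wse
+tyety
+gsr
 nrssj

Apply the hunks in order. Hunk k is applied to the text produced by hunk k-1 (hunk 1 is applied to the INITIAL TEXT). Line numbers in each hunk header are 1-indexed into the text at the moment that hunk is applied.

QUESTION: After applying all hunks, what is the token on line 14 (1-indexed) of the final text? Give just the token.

Hunk 1: at line 3 remove [jyzlf,dwwau,bzos] add [ntqty] -> 12 lines: xuike hgyez vevs sptcj ntqty wfv tet mpbon rawvf dof njdcr syvmq
Hunk 2: at line 1 remove [hgyez,vevs] add [wxdtu,ewk] -> 12 lines: xuike wxdtu ewk sptcj ntqty wfv tet mpbon rawvf dof njdcr syvmq
Hunk 3: at line 1 remove [wxdtu,ewk] add [knln,iqq,hhcw] -> 13 lines: xuike knln iqq hhcw sptcj ntqty wfv tet mpbon rawvf dof njdcr syvmq
Hunk 4: at line 7 remove [tet] add [jpkhs] -> 13 lines: xuike knln iqq hhcw sptcj ntqty wfv jpkhs mpbon rawvf dof njdcr syvmq
Hunk 5: at line 2 remove [hhcw] add [dssw] -> 13 lines: xuike knln iqq dssw sptcj ntqty wfv jpkhs mpbon rawvf dof njdcr syvmq
Hunk 6: at line 7 remove [mpbon] add [nrssj,dzsob] -> 14 lines: xuike knln iqq dssw sptcj ntqty wfv jpkhs nrssj dzsob rawvf dof njdcr syvmq
Hunk 7: at line 5 remove [ntqty,wfv,jpkhs] add [wse,tyety,gsr] -> 14 lines: xuike knln iqq dssw sptcj wse tyety gsr nrssj dzsob rawvf dof njdcr syvmq
Final line 14: syvmq

Answer: syvmq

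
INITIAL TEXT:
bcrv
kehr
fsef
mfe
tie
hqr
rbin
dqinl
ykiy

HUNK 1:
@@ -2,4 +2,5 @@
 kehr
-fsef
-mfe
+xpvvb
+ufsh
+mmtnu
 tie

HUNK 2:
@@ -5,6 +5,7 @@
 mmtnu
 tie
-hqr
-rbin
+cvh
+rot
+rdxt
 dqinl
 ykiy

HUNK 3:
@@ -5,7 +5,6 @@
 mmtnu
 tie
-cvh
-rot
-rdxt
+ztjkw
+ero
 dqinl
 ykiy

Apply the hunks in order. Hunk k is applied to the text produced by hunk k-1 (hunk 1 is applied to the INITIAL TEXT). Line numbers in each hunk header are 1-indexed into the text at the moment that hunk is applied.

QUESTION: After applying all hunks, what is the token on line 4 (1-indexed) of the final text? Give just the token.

Hunk 1: at line 2 remove [fsef,mfe] add [xpvvb,ufsh,mmtnu] -> 10 lines: bcrv kehr xpvvb ufsh mmtnu tie hqr rbin dqinl ykiy
Hunk 2: at line 5 remove [hqr,rbin] add [cvh,rot,rdxt] -> 11 lines: bcrv kehr xpvvb ufsh mmtnu tie cvh rot rdxt dqinl ykiy
Hunk 3: at line 5 remove [cvh,rot,rdxt] add [ztjkw,ero] -> 10 lines: bcrv kehr xpvvb ufsh mmtnu tie ztjkw ero dqinl ykiy
Final line 4: ufsh

Answer: ufsh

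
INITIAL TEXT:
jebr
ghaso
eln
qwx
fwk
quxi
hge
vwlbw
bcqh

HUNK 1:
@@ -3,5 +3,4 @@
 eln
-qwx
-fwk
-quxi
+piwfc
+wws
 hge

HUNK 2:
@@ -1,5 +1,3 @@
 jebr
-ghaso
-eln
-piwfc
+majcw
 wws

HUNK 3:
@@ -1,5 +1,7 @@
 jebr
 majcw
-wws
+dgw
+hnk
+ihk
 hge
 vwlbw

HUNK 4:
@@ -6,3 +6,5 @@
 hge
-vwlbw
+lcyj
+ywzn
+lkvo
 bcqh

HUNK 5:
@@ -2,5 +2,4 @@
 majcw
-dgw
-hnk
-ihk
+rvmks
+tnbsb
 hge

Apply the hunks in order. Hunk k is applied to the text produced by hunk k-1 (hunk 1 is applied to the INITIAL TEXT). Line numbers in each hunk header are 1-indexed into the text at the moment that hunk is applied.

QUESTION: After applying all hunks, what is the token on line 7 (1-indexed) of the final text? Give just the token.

Answer: ywzn

Derivation:
Hunk 1: at line 3 remove [qwx,fwk,quxi] add [piwfc,wws] -> 8 lines: jebr ghaso eln piwfc wws hge vwlbw bcqh
Hunk 2: at line 1 remove [ghaso,eln,piwfc] add [majcw] -> 6 lines: jebr majcw wws hge vwlbw bcqh
Hunk 3: at line 1 remove [wws] add [dgw,hnk,ihk] -> 8 lines: jebr majcw dgw hnk ihk hge vwlbw bcqh
Hunk 4: at line 6 remove [vwlbw] add [lcyj,ywzn,lkvo] -> 10 lines: jebr majcw dgw hnk ihk hge lcyj ywzn lkvo bcqh
Hunk 5: at line 2 remove [dgw,hnk,ihk] add [rvmks,tnbsb] -> 9 lines: jebr majcw rvmks tnbsb hge lcyj ywzn lkvo bcqh
Final line 7: ywzn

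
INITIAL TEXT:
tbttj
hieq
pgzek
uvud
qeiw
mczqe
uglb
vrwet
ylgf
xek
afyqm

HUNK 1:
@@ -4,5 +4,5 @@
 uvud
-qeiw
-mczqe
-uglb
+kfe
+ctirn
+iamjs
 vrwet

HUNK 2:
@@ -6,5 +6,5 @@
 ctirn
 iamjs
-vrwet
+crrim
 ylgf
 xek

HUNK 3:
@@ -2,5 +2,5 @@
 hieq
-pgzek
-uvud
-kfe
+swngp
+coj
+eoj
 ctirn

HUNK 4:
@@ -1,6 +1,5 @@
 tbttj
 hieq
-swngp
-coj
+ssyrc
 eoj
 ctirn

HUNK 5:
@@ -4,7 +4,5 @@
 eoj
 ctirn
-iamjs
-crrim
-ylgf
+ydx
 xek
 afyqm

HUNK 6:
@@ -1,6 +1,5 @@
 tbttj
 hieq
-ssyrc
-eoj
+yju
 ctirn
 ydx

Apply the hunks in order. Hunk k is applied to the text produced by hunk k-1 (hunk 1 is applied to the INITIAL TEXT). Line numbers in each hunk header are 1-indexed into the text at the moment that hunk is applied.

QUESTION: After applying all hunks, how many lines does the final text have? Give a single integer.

Answer: 7

Derivation:
Hunk 1: at line 4 remove [qeiw,mczqe,uglb] add [kfe,ctirn,iamjs] -> 11 lines: tbttj hieq pgzek uvud kfe ctirn iamjs vrwet ylgf xek afyqm
Hunk 2: at line 6 remove [vrwet] add [crrim] -> 11 lines: tbttj hieq pgzek uvud kfe ctirn iamjs crrim ylgf xek afyqm
Hunk 3: at line 2 remove [pgzek,uvud,kfe] add [swngp,coj,eoj] -> 11 lines: tbttj hieq swngp coj eoj ctirn iamjs crrim ylgf xek afyqm
Hunk 4: at line 1 remove [swngp,coj] add [ssyrc] -> 10 lines: tbttj hieq ssyrc eoj ctirn iamjs crrim ylgf xek afyqm
Hunk 5: at line 4 remove [iamjs,crrim,ylgf] add [ydx] -> 8 lines: tbttj hieq ssyrc eoj ctirn ydx xek afyqm
Hunk 6: at line 1 remove [ssyrc,eoj] add [yju] -> 7 lines: tbttj hieq yju ctirn ydx xek afyqm
Final line count: 7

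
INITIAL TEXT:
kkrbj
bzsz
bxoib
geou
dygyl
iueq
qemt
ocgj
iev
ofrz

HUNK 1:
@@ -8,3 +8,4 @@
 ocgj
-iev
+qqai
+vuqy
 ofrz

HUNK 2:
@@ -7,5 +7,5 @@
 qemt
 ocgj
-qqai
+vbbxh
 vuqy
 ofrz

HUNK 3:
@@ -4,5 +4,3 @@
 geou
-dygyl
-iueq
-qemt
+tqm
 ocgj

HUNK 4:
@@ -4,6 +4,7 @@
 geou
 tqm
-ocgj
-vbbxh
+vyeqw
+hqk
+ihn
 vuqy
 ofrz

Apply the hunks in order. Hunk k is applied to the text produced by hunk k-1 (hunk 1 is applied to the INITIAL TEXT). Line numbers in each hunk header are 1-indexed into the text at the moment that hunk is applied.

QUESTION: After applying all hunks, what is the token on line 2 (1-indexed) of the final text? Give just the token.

Answer: bzsz

Derivation:
Hunk 1: at line 8 remove [iev] add [qqai,vuqy] -> 11 lines: kkrbj bzsz bxoib geou dygyl iueq qemt ocgj qqai vuqy ofrz
Hunk 2: at line 7 remove [qqai] add [vbbxh] -> 11 lines: kkrbj bzsz bxoib geou dygyl iueq qemt ocgj vbbxh vuqy ofrz
Hunk 3: at line 4 remove [dygyl,iueq,qemt] add [tqm] -> 9 lines: kkrbj bzsz bxoib geou tqm ocgj vbbxh vuqy ofrz
Hunk 4: at line 4 remove [ocgj,vbbxh] add [vyeqw,hqk,ihn] -> 10 lines: kkrbj bzsz bxoib geou tqm vyeqw hqk ihn vuqy ofrz
Final line 2: bzsz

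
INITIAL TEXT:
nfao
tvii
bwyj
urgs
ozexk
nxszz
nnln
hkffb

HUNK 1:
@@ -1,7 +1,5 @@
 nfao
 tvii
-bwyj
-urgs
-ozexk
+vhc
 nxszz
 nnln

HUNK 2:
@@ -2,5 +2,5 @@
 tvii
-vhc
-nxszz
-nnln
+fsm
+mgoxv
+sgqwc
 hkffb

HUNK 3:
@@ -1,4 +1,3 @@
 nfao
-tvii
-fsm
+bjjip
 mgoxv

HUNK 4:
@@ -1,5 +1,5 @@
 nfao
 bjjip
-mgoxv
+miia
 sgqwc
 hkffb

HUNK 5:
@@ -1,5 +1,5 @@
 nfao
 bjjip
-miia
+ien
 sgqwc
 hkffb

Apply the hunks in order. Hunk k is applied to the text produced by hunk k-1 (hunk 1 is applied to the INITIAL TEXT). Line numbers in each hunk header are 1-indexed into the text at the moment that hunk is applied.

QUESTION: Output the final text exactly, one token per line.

Hunk 1: at line 1 remove [bwyj,urgs,ozexk] add [vhc] -> 6 lines: nfao tvii vhc nxszz nnln hkffb
Hunk 2: at line 2 remove [vhc,nxszz,nnln] add [fsm,mgoxv,sgqwc] -> 6 lines: nfao tvii fsm mgoxv sgqwc hkffb
Hunk 3: at line 1 remove [tvii,fsm] add [bjjip] -> 5 lines: nfao bjjip mgoxv sgqwc hkffb
Hunk 4: at line 1 remove [mgoxv] add [miia] -> 5 lines: nfao bjjip miia sgqwc hkffb
Hunk 5: at line 1 remove [miia] add [ien] -> 5 lines: nfao bjjip ien sgqwc hkffb

Answer: nfao
bjjip
ien
sgqwc
hkffb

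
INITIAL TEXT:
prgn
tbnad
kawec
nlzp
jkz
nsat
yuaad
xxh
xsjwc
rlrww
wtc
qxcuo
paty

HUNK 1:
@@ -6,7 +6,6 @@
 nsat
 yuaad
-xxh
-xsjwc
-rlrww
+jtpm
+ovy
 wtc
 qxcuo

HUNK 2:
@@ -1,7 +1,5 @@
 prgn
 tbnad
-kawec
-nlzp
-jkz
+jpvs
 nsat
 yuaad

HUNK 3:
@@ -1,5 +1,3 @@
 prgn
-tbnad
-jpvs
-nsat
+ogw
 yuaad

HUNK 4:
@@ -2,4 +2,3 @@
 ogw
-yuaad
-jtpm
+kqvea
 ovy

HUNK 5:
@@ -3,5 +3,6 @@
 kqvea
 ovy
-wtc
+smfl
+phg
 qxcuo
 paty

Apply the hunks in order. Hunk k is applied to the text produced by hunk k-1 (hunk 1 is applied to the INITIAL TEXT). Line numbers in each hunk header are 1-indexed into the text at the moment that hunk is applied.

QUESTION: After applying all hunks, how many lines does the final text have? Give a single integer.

Answer: 8

Derivation:
Hunk 1: at line 6 remove [xxh,xsjwc,rlrww] add [jtpm,ovy] -> 12 lines: prgn tbnad kawec nlzp jkz nsat yuaad jtpm ovy wtc qxcuo paty
Hunk 2: at line 1 remove [kawec,nlzp,jkz] add [jpvs] -> 10 lines: prgn tbnad jpvs nsat yuaad jtpm ovy wtc qxcuo paty
Hunk 3: at line 1 remove [tbnad,jpvs,nsat] add [ogw] -> 8 lines: prgn ogw yuaad jtpm ovy wtc qxcuo paty
Hunk 4: at line 2 remove [yuaad,jtpm] add [kqvea] -> 7 lines: prgn ogw kqvea ovy wtc qxcuo paty
Hunk 5: at line 3 remove [wtc] add [smfl,phg] -> 8 lines: prgn ogw kqvea ovy smfl phg qxcuo paty
Final line count: 8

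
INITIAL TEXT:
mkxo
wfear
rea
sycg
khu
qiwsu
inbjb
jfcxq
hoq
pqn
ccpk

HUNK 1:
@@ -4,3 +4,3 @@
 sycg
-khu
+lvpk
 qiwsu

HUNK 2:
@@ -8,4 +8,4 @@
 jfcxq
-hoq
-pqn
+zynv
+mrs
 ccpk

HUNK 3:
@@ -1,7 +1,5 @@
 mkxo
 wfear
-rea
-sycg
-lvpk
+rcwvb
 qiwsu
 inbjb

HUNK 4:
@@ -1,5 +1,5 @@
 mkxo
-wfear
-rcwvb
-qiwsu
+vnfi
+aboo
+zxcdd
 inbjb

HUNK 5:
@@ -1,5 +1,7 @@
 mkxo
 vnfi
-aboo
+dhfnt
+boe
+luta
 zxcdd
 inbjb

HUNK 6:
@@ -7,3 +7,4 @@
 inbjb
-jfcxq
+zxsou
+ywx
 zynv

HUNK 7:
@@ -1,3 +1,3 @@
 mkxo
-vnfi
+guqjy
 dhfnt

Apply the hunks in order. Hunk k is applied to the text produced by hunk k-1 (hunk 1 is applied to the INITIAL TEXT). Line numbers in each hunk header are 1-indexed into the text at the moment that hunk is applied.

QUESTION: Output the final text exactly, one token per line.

Answer: mkxo
guqjy
dhfnt
boe
luta
zxcdd
inbjb
zxsou
ywx
zynv
mrs
ccpk

Derivation:
Hunk 1: at line 4 remove [khu] add [lvpk] -> 11 lines: mkxo wfear rea sycg lvpk qiwsu inbjb jfcxq hoq pqn ccpk
Hunk 2: at line 8 remove [hoq,pqn] add [zynv,mrs] -> 11 lines: mkxo wfear rea sycg lvpk qiwsu inbjb jfcxq zynv mrs ccpk
Hunk 3: at line 1 remove [rea,sycg,lvpk] add [rcwvb] -> 9 lines: mkxo wfear rcwvb qiwsu inbjb jfcxq zynv mrs ccpk
Hunk 4: at line 1 remove [wfear,rcwvb,qiwsu] add [vnfi,aboo,zxcdd] -> 9 lines: mkxo vnfi aboo zxcdd inbjb jfcxq zynv mrs ccpk
Hunk 5: at line 1 remove [aboo] add [dhfnt,boe,luta] -> 11 lines: mkxo vnfi dhfnt boe luta zxcdd inbjb jfcxq zynv mrs ccpk
Hunk 6: at line 7 remove [jfcxq] add [zxsou,ywx] -> 12 lines: mkxo vnfi dhfnt boe luta zxcdd inbjb zxsou ywx zynv mrs ccpk
Hunk 7: at line 1 remove [vnfi] add [guqjy] -> 12 lines: mkxo guqjy dhfnt boe luta zxcdd inbjb zxsou ywx zynv mrs ccpk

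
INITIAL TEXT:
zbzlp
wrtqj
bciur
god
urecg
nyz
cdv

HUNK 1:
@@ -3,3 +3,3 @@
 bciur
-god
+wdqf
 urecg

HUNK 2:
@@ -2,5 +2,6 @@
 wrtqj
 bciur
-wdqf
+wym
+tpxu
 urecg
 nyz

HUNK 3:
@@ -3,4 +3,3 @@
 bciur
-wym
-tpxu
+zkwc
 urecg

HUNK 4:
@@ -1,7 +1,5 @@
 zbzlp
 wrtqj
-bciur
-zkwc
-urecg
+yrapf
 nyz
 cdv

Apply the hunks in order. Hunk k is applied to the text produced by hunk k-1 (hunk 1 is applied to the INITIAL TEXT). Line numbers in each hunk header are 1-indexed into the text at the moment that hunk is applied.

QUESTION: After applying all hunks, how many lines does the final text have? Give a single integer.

Hunk 1: at line 3 remove [god] add [wdqf] -> 7 lines: zbzlp wrtqj bciur wdqf urecg nyz cdv
Hunk 2: at line 2 remove [wdqf] add [wym,tpxu] -> 8 lines: zbzlp wrtqj bciur wym tpxu urecg nyz cdv
Hunk 3: at line 3 remove [wym,tpxu] add [zkwc] -> 7 lines: zbzlp wrtqj bciur zkwc urecg nyz cdv
Hunk 4: at line 1 remove [bciur,zkwc,urecg] add [yrapf] -> 5 lines: zbzlp wrtqj yrapf nyz cdv
Final line count: 5

Answer: 5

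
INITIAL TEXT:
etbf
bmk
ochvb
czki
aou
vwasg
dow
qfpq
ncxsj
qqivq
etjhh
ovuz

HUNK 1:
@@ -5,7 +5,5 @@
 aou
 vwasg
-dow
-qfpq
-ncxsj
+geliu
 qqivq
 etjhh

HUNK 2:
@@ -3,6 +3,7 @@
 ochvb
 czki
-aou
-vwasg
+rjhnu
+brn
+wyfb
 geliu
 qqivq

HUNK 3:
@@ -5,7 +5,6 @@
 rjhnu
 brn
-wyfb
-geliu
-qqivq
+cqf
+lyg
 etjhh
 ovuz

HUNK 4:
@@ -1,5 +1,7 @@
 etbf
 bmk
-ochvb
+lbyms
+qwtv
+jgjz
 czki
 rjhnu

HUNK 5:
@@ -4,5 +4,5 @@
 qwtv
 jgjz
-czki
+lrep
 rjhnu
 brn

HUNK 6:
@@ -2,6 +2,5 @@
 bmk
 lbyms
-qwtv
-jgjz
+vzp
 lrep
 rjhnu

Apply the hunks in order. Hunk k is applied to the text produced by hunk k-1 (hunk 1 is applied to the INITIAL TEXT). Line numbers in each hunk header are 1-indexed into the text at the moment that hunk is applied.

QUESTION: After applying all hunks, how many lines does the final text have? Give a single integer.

Answer: 11

Derivation:
Hunk 1: at line 5 remove [dow,qfpq,ncxsj] add [geliu] -> 10 lines: etbf bmk ochvb czki aou vwasg geliu qqivq etjhh ovuz
Hunk 2: at line 3 remove [aou,vwasg] add [rjhnu,brn,wyfb] -> 11 lines: etbf bmk ochvb czki rjhnu brn wyfb geliu qqivq etjhh ovuz
Hunk 3: at line 5 remove [wyfb,geliu,qqivq] add [cqf,lyg] -> 10 lines: etbf bmk ochvb czki rjhnu brn cqf lyg etjhh ovuz
Hunk 4: at line 1 remove [ochvb] add [lbyms,qwtv,jgjz] -> 12 lines: etbf bmk lbyms qwtv jgjz czki rjhnu brn cqf lyg etjhh ovuz
Hunk 5: at line 4 remove [czki] add [lrep] -> 12 lines: etbf bmk lbyms qwtv jgjz lrep rjhnu brn cqf lyg etjhh ovuz
Hunk 6: at line 2 remove [qwtv,jgjz] add [vzp] -> 11 lines: etbf bmk lbyms vzp lrep rjhnu brn cqf lyg etjhh ovuz
Final line count: 11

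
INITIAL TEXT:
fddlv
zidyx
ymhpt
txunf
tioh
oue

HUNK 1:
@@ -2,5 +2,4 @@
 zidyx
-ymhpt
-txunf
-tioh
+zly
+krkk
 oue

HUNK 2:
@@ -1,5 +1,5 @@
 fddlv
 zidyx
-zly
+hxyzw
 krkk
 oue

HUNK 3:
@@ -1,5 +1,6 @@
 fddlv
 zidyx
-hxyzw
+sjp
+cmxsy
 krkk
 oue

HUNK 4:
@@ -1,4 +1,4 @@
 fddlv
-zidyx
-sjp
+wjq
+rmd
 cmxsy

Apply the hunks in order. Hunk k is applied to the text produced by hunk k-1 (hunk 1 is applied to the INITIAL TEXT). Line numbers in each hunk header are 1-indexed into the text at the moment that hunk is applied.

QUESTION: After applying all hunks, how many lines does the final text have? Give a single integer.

Answer: 6

Derivation:
Hunk 1: at line 2 remove [ymhpt,txunf,tioh] add [zly,krkk] -> 5 lines: fddlv zidyx zly krkk oue
Hunk 2: at line 1 remove [zly] add [hxyzw] -> 5 lines: fddlv zidyx hxyzw krkk oue
Hunk 3: at line 1 remove [hxyzw] add [sjp,cmxsy] -> 6 lines: fddlv zidyx sjp cmxsy krkk oue
Hunk 4: at line 1 remove [zidyx,sjp] add [wjq,rmd] -> 6 lines: fddlv wjq rmd cmxsy krkk oue
Final line count: 6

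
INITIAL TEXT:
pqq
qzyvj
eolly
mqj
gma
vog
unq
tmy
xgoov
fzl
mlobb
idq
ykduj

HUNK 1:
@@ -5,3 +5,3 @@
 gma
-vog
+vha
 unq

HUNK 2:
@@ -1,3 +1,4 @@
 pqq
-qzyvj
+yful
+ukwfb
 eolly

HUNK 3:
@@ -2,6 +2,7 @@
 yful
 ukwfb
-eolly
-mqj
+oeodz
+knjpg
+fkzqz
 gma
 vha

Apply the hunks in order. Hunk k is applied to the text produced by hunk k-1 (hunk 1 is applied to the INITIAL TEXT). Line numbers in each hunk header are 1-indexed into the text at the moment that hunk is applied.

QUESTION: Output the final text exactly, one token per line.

Hunk 1: at line 5 remove [vog] add [vha] -> 13 lines: pqq qzyvj eolly mqj gma vha unq tmy xgoov fzl mlobb idq ykduj
Hunk 2: at line 1 remove [qzyvj] add [yful,ukwfb] -> 14 lines: pqq yful ukwfb eolly mqj gma vha unq tmy xgoov fzl mlobb idq ykduj
Hunk 3: at line 2 remove [eolly,mqj] add [oeodz,knjpg,fkzqz] -> 15 lines: pqq yful ukwfb oeodz knjpg fkzqz gma vha unq tmy xgoov fzl mlobb idq ykduj

Answer: pqq
yful
ukwfb
oeodz
knjpg
fkzqz
gma
vha
unq
tmy
xgoov
fzl
mlobb
idq
ykduj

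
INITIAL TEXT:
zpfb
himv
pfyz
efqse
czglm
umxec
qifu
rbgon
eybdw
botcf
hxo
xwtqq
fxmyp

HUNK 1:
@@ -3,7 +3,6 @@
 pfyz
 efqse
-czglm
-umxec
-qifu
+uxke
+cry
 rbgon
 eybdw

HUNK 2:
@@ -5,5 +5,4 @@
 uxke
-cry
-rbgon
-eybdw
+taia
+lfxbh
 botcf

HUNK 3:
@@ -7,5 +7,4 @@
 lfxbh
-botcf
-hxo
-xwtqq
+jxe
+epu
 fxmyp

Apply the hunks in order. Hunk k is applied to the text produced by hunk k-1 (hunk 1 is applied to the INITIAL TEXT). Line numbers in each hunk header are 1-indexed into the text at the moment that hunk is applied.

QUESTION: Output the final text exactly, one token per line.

Hunk 1: at line 3 remove [czglm,umxec,qifu] add [uxke,cry] -> 12 lines: zpfb himv pfyz efqse uxke cry rbgon eybdw botcf hxo xwtqq fxmyp
Hunk 2: at line 5 remove [cry,rbgon,eybdw] add [taia,lfxbh] -> 11 lines: zpfb himv pfyz efqse uxke taia lfxbh botcf hxo xwtqq fxmyp
Hunk 3: at line 7 remove [botcf,hxo,xwtqq] add [jxe,epu] -> 10 lines: zpfb himv pfyz efqse uxke taia lfxbh jxe epu fxmyp

Answer: zpfb
himv
pfyz
efqse
uxke
taia
lfxbh
jxe
epu
fxmyp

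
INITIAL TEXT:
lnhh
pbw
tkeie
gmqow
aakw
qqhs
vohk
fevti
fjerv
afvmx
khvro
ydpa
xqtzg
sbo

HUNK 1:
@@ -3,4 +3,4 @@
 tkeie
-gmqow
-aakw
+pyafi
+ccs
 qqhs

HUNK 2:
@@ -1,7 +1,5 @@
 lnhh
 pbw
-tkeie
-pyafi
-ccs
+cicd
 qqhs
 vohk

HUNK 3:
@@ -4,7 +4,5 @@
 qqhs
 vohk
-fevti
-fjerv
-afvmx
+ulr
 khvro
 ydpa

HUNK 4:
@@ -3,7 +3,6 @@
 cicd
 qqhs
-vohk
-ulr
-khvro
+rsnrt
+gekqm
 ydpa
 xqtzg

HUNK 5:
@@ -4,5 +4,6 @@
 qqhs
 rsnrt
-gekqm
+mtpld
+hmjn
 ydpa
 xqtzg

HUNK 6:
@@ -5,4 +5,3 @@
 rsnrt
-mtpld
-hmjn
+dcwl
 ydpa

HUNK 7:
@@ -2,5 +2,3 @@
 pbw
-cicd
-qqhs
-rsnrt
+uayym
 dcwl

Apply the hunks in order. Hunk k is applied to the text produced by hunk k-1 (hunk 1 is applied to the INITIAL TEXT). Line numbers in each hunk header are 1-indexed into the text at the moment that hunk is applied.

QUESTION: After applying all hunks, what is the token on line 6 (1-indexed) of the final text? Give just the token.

Answer: xqtzg

Derivation:
Hunk 1: at line 3 remove [gmqow,aakw] add [pyafi,ccs] -> 14 lines: lnhh pbw tkeie pyafi ccs qqhs vohk fevti fjerv afvmx khvro ydpa xqtzg sbo
Hunk 2: at line 1 remove [tkeie,pyafi,ccs] add [cicd] -> 12 lines: lnhh pbw cicd qqhs vohk fevti fjerv afvmx khvro ydpa xqtzg sbo
Hunk 3: at line 4 remove [fevti,fjerv,afvmx] add [ulr] -> 10 lines: lnhh pbw cicd qqhs vohk ulr khvro ydpa xqtzg sbo
Hunk 4: at line 3 remove [vohk,ulr,khvro] add [rsnrt,gekqm] -> 9 lines: lnhh pbw cicd qqhs rsnrt gekqm ydpa xqtzg sbo
Hunk 5: at line 4 remove [gekqm] add [mtpld,hmjn] -> 10 lines: lnhh pbw cicd qqhs rsnrt mtpld hmjn ydpa xqtzg sbo
Hunk 6: at line 5 remove [mtpld,hmjn] add [dcwl] -> 9 lines: lnhh pbw cicd qqhs rsnrt dcwl ydpa xqtzg sbo
Hunk 7: at line 2 remove [cicd,qqhs,rsnrt] add [uayym] -> 7 lines: lnhh pbw uayym dcwl ydpa xqtzg sbo
Final line 6: xqtzg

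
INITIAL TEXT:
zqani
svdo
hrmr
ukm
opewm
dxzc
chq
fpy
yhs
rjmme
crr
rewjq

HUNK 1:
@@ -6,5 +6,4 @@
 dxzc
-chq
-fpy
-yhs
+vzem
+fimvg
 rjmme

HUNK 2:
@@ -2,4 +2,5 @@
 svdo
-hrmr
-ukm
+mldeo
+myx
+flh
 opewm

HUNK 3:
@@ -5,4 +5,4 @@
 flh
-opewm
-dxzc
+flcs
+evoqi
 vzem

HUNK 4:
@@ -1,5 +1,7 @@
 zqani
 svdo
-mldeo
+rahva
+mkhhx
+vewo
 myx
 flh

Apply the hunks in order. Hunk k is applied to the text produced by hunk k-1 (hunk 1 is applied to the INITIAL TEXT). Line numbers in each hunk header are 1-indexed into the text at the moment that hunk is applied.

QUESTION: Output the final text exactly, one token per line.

Answer: zqani
svdo
rahva
mkhhx
vewo
myx
flh
flcs
evoqi
vzem
fimvg
rjmme
crr
rewjq

Derivation:
Hunk 1: at line 6 remove [chq,fpy,yhs] add [vzem,fimvg] -> 11 lines: zqani svdo hrmr ukm opewm dxzc vzem fimvg rjmme crr rewjq
Hunk 2: at line 2 remove [hrmr,ukm] add [mldeo,myx,flh] -> 12 lines: zqani svdo mldeo myx flh opewm dxzc vzem fimvg rjmme crr rewjq
Hunk 3: at line 5 remove [opewm,dxzc] add [flcs,evoqi] -> 12 lines: zqani svdo mldeo myx flh flcs evoqi vzem fimvg rjmme crr rewjq
Hunk 4: at line 1 remove [mldeo] add [rahva,mkhhx,vewo] -> 14 lines: zqani svdo rahva mkhhx vewo myx flh flcs evoqi vzem fimvg rjmme crr rewjq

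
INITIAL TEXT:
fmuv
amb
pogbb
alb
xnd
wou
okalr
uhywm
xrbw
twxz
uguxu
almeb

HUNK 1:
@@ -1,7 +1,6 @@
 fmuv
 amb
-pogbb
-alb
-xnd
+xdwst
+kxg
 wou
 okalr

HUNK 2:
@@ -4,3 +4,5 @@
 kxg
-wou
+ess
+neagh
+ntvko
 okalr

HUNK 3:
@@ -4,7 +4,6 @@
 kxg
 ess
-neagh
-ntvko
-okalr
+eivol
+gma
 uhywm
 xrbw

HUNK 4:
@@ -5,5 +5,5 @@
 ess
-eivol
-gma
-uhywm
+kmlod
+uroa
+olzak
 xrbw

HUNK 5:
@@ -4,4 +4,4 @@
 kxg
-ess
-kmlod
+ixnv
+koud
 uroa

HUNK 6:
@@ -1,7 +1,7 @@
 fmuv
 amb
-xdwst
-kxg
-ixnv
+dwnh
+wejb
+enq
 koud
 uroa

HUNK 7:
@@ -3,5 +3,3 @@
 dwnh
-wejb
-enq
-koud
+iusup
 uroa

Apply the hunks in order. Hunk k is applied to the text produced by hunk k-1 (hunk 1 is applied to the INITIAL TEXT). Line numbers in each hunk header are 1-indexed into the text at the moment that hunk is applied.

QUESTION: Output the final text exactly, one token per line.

Answer: fmuv
amb
dwnh
iusup
uroa
olzak
xrbw
twxz
uguxu
almeb

Derivation:
Hunk 1: at line 1 remove [pogbb,alb,xnd] add [xdwst,kxg] -> 11 lines: fmuv amb xdwst kxg wou okalr uhywm xrbw twxz uguxu almeb
Hunk 2: at line 4 remove [wou] add [ess,neagh,ntvko] -> 13 lines: fmuv amb xdwst kxg ess neagh ntvko okalr uhywm xrbw twxz uguxu almeb
Hunk 3: at line 4 remove [neagh,ntvko,okalr] add [eivol,gma] -> 12 lines: fmuv amb xdwst kxg ess eivol gma uhywm xrbw twxz uguxu almeb
Hunk 4: at line 5 remove [eivol,gma,uhywm] add [kmlod,uroa,olzak] -> 12 lines: fmuv amb xdwst kxg ess kmlod uroa olzak xrbw twxz uguxu almeb
Hunk 5: at line 4 remove [ess,kmlod] add [ixnv,koud] -> 12 lines: fmuv amb xdwst kxg ixnv koud uroa olzak xrbw twxz uguxu almeb
Hunk 6: at line 1 remove [xdwst,kxg,ixnv] add [dwnh,wejb,enq] -> 12 lines: fmuv amb dwnh wejb enq koud uroa olzak xrbw twxz uguxu almeb
Hunk 7: at line 3 remove [wejb,enq,koud] add [iusup] -> 10 lines: fmuv amb dwnh iusup uroa olzak xrbw twxz uguxu almeb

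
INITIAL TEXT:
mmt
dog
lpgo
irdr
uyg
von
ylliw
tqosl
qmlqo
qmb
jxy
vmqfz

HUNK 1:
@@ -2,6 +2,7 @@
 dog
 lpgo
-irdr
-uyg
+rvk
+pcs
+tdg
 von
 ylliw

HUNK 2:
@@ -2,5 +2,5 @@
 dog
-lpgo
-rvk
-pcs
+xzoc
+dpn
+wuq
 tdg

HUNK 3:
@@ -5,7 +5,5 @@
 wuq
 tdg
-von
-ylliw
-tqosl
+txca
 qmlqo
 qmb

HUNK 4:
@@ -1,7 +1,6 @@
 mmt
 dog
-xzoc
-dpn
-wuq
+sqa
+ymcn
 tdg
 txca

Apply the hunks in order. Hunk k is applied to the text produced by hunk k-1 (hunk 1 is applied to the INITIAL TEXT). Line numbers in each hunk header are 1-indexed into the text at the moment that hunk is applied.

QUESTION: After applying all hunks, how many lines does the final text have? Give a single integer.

Answer: 10

Derivation:
Hunk 1: at line 2 remove [irdr,uyg] add [rvk,pcs,tdg] -> 13 lines: mmt dog lpgo rvk pcs tdg von ylliw tqosl qmlqo qmb jxy vmqfz
Hunk 2: at line 2 remove [lpgo,rvk,pcs] add [xzoc,dpn,wuq] -> 13 lines: mmt dog xzoc dpn wuq tdg von ylliw tqosl qmlqo qmb jxy vmqfz
Hunk 3: at line 5 remove [von,ylliw,tqosl] add [txca] -> 11 lines: mmt dog xzoc dpn wuq tdg txca qmlqo qmb jxy vmqfz
Hunk 4: at line 1 remove [xzoc,dpn,wuq] add [sqa,ymcn] -> 10 lines: mmt dog sqa ymcn tdg txca qmlqo qmb jxy vmqfz
Final line count: 10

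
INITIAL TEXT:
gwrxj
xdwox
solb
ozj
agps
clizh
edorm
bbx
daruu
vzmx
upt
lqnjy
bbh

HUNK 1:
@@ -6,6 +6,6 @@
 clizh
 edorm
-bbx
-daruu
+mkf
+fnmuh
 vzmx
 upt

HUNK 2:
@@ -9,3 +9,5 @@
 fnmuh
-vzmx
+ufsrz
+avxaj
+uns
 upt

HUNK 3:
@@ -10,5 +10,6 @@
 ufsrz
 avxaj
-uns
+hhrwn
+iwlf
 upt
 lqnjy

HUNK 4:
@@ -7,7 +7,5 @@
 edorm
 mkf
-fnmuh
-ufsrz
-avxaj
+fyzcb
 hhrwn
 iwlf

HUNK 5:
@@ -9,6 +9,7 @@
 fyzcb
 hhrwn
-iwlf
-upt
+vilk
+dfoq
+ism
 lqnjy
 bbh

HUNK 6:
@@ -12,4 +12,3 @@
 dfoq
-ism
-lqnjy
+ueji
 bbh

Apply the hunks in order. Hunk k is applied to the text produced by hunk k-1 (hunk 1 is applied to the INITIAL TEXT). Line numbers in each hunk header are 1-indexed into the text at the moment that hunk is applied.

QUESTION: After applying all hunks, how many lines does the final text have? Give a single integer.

Answer: 14

Derivation:
Hunk 1: at line 6 remove [bbx,daruu] add [mkf,fnmuh] -> 13 lines: gwrxj xdwox solb ozj agps clizh edorm mkf fnmuh vzmx upt lqnjy bbh
Hunk 2: at line 9 remove [vzmx] add [ufsrz,avxaj,uns] -> 15 lines: gwrxj xdwox solb ozj agps clizh edorm mkf fnmuh ufsrz avxaj uns upt lqnjy bbh
Hunk 3: at line 10 remove [uns] add [hhrwn,iwlf] -> 16 lines: gwrxj xdwox solb ozj agps clizh edorm mkf fnmuh ufsrz avxaj hhrwn iwlf upt lqnjy bbh
Hunk 4: at line 7 remove [fnmuh,ufsrz,avxaj] add [fyzcb] -> 14 lines: gwrxj xdwox solb ozj agps clizh edorm mkf fyzcb hhrwn iwlf upt lqnjy bbh
Hunk 5: at line 9 remove [iwlf,upt] add [vilk,dfoq,ism] -> 15 lines: gwrxj xdwox solb ozj agps clizh edorm mkf fyzcb hhrwn vilk dfoq ism lqnjy bbh
Hunk 6: at line 12 remove [ism,lqnjy] add [ueji] -> 14 lines: gwrxj xdwox solb ozj agps clizh edorm mkf fyzcb hhrwn vilk dfoq ueji bbh
Final line count: 14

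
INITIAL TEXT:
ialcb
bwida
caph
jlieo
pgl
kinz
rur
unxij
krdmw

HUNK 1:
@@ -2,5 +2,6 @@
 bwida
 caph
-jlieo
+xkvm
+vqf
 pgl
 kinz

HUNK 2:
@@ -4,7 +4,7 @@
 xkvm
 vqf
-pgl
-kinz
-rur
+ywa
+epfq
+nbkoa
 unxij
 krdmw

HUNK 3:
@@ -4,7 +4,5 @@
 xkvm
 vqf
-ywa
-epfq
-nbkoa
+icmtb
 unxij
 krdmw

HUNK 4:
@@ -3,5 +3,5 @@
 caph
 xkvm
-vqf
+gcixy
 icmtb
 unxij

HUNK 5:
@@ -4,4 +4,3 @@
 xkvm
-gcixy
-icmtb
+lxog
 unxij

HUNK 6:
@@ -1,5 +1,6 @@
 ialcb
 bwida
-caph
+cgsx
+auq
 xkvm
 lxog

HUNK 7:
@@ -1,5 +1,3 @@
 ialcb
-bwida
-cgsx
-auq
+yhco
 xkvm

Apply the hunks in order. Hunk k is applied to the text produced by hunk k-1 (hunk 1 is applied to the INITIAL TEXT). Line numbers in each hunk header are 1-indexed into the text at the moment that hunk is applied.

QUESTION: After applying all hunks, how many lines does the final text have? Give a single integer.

Answer: 6

Derivation:
Hunk 1: at line 2 remove [jlieo] add [xkvm,vqf] -> 10 lines: ialcb bwida caph xkvm vqf pgl kinz rur unxij krdmw
Hunk 2: at line 4 remove [pgl,kinz,rur] add [ywa,epfq,nbkoa] -> 10 lines: ialcb bwida caph xkvm vqf ywa epfq nbkoa unxij krdmw
Hunk 3: at line 4 remove [ywa,epfq,nbkoa] add [icmtb] -> 8 lines: ialcb bwida caph xkvm vqf icmtb unxij krdmw
Hunk 4: at line 3 remove [vqf] add [gcixy] -> 8 lines: ialcb bwida caph xkvm gcixy icmtb unxij krdmw
Hunk 5: at line 4 remove [gcixy,icmtb] add [lxog] -> 7 lines: ialcb bwida caph xkvm lxog unxij krdmw
Hunk 6: at line 1 remove [caph] add [cgsx,auq] -> 8 lines: ialcb bwida cgsx auq xkvm lxog unxij krdmw
Hunk 7: at line 1 remove [bwida,cgsx,auq] add [yhco] -> 6 lines: ialcb yhco xkvm lxog unxij krdmw
Final line count: 6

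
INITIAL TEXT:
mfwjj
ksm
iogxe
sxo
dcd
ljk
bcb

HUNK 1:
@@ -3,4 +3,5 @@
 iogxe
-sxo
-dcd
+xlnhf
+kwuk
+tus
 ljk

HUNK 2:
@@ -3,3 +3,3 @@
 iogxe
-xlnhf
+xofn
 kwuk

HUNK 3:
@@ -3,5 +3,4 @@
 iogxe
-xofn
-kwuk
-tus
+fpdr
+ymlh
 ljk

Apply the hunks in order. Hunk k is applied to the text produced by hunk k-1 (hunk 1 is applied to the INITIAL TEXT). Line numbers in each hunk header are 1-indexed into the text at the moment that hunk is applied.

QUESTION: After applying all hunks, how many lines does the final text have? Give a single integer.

Hunk 1: at line 3 remove [sxo,dcd] add [xlnhf,kwuk,tus] -> 8 lines: mfwjj ksm iogxe xlnhf kwuk tus ljk bcb
Hunk 2: at line 3 remove [xlnhf] add [xofn] -> 8 lines: mfwjj ksm iogxe xofn kwuk tus ljk bcb
Hunk 3: at line 3 remove [xofn,kwuk,tus] add [fpdr,ymlh] -> 7 lines: mfwjj ksm iogxe fpdr ymlh ljk bcb
Final line count: 7

Answer: 7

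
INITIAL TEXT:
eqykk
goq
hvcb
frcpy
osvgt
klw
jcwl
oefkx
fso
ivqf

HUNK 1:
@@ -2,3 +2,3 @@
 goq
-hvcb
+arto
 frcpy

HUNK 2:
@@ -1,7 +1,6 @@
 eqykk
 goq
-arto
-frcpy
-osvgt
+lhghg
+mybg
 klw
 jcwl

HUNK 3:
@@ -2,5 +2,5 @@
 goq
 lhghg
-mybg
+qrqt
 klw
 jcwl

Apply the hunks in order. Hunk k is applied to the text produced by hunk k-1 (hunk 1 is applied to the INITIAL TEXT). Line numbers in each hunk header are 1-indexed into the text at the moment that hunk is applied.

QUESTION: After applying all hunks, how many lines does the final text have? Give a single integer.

Answer: 9

Derivation:
Hunk 1: at line 2 remove [hvcb] add [arto] -> 10 lines: eqykk goq arto frcpy osvgt klw jcwl oefkx fso ivqf
Hunk 2: at line 1 remove [arto,frcpy,osvgt] add [lhghg,mybg] -> 9 lines: eqykk goq lhghg mybg klw jcwl oefkx fso ivqf
Hunk 3: at line 2 remove [mybg] add [qrqt] -> 9 lines: eqykk goq lhghg qrqt klw jcwl oefkx fso ivqf
Final line count: 9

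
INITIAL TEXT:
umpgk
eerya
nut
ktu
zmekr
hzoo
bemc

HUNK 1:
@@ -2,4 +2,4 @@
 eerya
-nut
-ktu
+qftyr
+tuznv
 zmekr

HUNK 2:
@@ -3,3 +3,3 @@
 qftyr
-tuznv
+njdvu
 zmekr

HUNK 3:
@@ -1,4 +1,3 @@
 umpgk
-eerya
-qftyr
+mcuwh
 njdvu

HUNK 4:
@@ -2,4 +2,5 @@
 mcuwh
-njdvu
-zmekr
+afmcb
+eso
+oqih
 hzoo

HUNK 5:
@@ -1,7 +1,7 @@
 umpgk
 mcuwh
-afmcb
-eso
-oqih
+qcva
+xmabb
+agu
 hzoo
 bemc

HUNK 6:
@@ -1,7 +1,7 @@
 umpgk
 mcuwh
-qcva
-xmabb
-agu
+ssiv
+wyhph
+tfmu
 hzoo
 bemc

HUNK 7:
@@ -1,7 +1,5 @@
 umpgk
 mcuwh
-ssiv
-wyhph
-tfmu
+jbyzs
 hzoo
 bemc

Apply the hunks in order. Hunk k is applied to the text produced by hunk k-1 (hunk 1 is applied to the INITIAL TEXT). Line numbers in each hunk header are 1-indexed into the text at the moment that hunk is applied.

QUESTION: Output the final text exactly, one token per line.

Answer: umpgk
mcuwh
jbyzs
hzoo
bemc

Derivation:
Hunk 1: at line 2 remove [nut,ktu] add [qftyr,tuznv] -> 7 lines: umpgk eerya qftyr tuznv zmekr hzoo bemc
Hunk 2: at line 3 remove [tuznv] add [njdvu] -> 7 lines: umpgk eerya qftyr njdvu zmekr hzoo bemc
Hunk 3: at line 1 remove [eerya,qftyr] add [mcuwh] -> 6 lines: umpgk mcuwh njdvu zmekr hzoo bemc
Hunk 4: at line 2 remove [njdvu,zmekr] add [afmcb,eso,oqih] -> 7 lines: umpgk mcuwh afmcb eso oqih hzoo bemc
Hunk 5: at line 1 remove [afmcb,eso,oqih] add [qcva,xmabb,agu] -> 7 lines: umpgk mcuwh qcva xmabb agu hzoo bemc
Hunk 6: at line 1 remove [qcva,xmabb,agu] add [ssiv,wyhph,tfmu] -> 7 lines: umpgk mcuwh ssiv wyhph tfmu hzoo bemc
Hunk 7: at line 1 remove [ssiv,wyhph,tfmu] add [jbyzs] -> 5 lines: umpgk mcuwh jbyzs hzoo bemc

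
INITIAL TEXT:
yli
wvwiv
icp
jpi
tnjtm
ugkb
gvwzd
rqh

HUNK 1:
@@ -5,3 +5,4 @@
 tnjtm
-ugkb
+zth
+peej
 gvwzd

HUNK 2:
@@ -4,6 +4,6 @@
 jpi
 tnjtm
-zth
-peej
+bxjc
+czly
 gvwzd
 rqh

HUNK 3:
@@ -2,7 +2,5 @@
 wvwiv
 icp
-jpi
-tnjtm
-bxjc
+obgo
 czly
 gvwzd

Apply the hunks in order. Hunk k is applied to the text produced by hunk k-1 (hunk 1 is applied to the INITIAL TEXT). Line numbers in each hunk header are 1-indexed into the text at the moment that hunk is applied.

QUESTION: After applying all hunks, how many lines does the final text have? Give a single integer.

Hunk 1: at line 5 remove [ugkb] add [zth,peej] -> 9 lines: yli wvwiv icp jpi tnjtm zth peej gvwzd rqh
Hunk 2: at line 4 remove [zth,peej] add [bxjc,czly] -> 9 lines: yli wvwiv icp jpi tnjtm bxjc czly gvwzd rqh
Hunk 3: at line 2 remove [jpi,tnjtm,bxjc] add [obgo] -> 7 lines: yli wvwiv icp obgo czly gvwzd rqh
Final line count: 7

Answer: 7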